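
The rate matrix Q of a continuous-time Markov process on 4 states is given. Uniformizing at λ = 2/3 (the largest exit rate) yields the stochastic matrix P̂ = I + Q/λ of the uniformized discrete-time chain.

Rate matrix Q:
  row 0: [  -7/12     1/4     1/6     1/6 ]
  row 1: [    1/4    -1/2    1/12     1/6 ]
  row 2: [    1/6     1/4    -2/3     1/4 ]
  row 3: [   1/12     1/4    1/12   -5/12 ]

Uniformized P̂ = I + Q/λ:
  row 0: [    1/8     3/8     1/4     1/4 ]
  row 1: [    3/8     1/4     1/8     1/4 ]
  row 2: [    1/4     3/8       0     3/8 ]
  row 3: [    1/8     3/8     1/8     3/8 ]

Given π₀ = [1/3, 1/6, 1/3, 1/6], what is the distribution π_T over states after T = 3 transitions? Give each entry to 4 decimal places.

π = [0.2246, 0.3337, 0.1367, 0.3050]

t=0: π = [0.3333, 0.1667, 0.3333, 0.1667]
t=1: π = [0.2083, 0.3542, 0.1250, 0.3125]
t=2: π = [0.2292, 0.3307, 0.1354, 0.3047]
t=3: π = [0.2246, 0.3337, 0.1367, 0.3050]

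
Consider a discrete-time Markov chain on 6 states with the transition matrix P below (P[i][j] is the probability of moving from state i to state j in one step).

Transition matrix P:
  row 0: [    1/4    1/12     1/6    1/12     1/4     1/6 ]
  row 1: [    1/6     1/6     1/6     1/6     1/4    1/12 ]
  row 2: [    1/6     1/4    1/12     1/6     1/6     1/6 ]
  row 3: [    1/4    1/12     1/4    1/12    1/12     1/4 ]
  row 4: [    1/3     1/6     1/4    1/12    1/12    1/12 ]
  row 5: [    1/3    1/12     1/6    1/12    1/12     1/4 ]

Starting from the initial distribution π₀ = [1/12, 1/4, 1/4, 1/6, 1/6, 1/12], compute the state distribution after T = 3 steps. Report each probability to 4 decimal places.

t=0: π = [0.0833, 0.2500, 0.2500, 0.1667, 0.1667, 0.0833]
t=1: π = [0.2292, 0.1597, 0.1736, 0.1250, 0.1597, 0.1528]
t=2: π = [0.2483, 0.1389, 0.1759, 0.1111, 0.1626, 0.1632]
t=3: π = [0.2509, 0.1378, 0.1748, 0.1096, 0.1625, 0.1644]

π = [0.2509, 0.1378, 0.1748, 0.1096, 0.1625, 0.1644]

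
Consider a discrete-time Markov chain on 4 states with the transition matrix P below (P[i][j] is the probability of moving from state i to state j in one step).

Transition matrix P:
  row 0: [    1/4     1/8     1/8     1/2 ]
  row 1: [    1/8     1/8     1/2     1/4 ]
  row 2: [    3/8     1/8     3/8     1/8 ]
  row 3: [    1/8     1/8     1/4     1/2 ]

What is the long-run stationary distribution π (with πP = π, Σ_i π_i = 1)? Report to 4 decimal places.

Balance equations π_j = Σ_i π_i·P[i][j]:
  π_0 = 1/4·π_0 + 1/8·π_1 + 3/8·π_2 + 1/8·π_3
  π_1 = 1/8·π_0 + 1/8·π_1 + 1/8·π_2 + 1/8·π_3
  π_2 = 1/8·π_0 + 1/2·π_1 + 3/8·π_2 + 1/4·π_3
  normalize: π_0 + π_1 + π_2 + π_3 = 1
Solving the linear system gives exactly π = [23/102, 1/8, 59/204, 49/136].

π = [0.2255, 0.1250, 0.2892, 0.3603]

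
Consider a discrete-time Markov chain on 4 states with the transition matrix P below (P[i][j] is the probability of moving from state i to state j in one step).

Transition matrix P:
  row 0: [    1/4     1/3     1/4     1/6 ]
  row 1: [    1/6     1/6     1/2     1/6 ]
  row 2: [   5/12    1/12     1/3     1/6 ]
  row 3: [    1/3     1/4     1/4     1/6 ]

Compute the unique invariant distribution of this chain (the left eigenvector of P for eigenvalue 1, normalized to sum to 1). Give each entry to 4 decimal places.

π = [0.3016, 0.2035, 0.3282, 0.1667]

Balance equations π_j = Σ_i π_i·P[i][j]:
  π_0 = 1/4·π_0 + 1/6·π_1 + 5/12·π_2 + 1/3·π_3
  π_1 = 1/3·π_0 + 1/6·π_1 + 1/12·π_2 + 1/4·π_3
  π_2 = 1/4·π_0 + 1/2·π_1 + 1/3·π_2 + 1/4·π_3
  normalize: π_0 + π_1 + π_2 + π_3 = 1
Solving the linear system gives exactly π = [295/978, 199/978, 107/326, 1/6].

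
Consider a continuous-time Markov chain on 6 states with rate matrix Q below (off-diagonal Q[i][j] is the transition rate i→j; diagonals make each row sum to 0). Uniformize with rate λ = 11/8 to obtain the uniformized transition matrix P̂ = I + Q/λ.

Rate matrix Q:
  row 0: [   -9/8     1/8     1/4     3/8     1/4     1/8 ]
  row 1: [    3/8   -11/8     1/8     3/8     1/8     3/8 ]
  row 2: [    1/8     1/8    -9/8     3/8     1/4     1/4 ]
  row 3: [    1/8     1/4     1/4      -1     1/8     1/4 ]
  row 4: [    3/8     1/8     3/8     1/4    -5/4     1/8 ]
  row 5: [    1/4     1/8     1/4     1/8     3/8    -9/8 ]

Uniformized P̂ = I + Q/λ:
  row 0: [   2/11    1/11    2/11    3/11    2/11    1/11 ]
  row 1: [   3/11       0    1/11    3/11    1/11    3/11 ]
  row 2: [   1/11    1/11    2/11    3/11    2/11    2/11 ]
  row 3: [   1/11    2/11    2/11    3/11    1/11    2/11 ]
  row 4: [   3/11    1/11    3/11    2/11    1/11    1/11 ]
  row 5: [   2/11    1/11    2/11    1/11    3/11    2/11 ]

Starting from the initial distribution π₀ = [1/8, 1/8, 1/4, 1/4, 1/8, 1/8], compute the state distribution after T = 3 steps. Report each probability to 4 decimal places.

π = [0.1674, 0.1023, 0.1863, 0.2292, 0.1526, 0.1622]

t=0: π = [0.1250, 0.1250, 0.2500, 0.2500, 0.1250, 0.1250]
t=1: π = [0.1591, 0.1023, 0.1818, 0.2386, 0.1477, 0.1705]
t=2: π = [0.1663, 0.1033, 0.1860, 0.2283, 0.1529, 0.1632]
t=3: π = [0.1674, 0.1023, 0.1863, 0.2292, 0.1526, 0.1622]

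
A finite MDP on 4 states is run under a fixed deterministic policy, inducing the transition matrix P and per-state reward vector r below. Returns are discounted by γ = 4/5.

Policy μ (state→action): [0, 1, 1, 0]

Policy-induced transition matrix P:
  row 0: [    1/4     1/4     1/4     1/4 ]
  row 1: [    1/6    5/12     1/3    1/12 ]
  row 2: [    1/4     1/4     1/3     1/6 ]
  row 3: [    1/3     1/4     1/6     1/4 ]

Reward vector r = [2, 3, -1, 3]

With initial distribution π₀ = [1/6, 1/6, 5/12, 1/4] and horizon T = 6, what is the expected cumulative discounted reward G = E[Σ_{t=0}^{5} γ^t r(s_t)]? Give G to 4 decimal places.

t=0: π = [0.1667, 0.1667, 0.4167, 0.2500], E[r] = 1.1667, γ^t·E[r] = 1.166667, running G = 1.166667
t=1: π = [0.2569, 0.2778, 0.2778, 0.1875], E[r] = 1.6319, γ^t·E[r] = 1.305556, running G = 2.472222
t=2: π = [0.2425, 0.2963, 0.2807, 0.1806], E[r] = 1.6348, γ^t·E[r] = 1.046296, running G = 3.518519
t=3: π = [0.2404, 0.2994, 0.2830, 0.1772], E[r] = 1.6275, γ^t·E[r] = 0.833284, running G = 4.351802
t=4: π = [0.2398, 0.2999, 0.2838, 0.1765], E[r] = 1.6251, γ^t·E[r] = 0.665648, running G = 5.017450
t=5: π = [0.2397, 0.3000, 0.2839, 0.1764], E[r] = 1.6246, γ^t·E[r] = 0.532338, running G = 5.549788

G = 5.5498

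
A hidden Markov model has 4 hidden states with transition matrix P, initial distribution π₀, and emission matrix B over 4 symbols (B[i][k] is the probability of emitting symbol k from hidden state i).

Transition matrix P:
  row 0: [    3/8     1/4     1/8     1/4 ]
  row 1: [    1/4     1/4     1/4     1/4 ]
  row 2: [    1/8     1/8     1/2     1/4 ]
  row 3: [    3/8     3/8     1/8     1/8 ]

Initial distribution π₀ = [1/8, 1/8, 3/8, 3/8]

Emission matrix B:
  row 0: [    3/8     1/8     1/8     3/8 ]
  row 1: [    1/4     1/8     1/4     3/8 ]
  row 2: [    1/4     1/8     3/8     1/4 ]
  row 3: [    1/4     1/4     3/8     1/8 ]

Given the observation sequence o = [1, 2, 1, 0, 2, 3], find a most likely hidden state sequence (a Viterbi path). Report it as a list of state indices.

path = [2, 2, 2, 2, 2, 2]

t=0: δ = [1.562e-02, 1.562e-02, 4.688e-02, 9.375e-02]  (obs o_0=1)
t=1: δ = [4.395e-03, 8.789e-03, 8.789e-03, 4.395e-03]  ψ = [3, 3, 2, 2]  (obs o_1=2)
t=2: δ = [2.747e-04, 2.747e-04, 5.493e-04, 5.493e-04]  ψ = [1, 1, 2, 1]  (obs o_2=1)
t=3: δ = [7.725e-05, 5.150e-05, 6.866e-05, 3.433e-05]  ψ = [3, 3, 2, 2]  (obs o_3=0)
t=4: δ = [3.621e-06, 4.828e-06, 1.287e-05, 7.242e-06]  ψ = [0, 0, 2, 0]  (obs o_4=2)
t=5: δ = [1.018e-06, 1.018e-06, 1.609e-06, 4.023e-07]  ψ = [3, 3, 2, 2]  (obs o_5=3)
backtrack: best end state = 2; path = [2, 2, 2, 2, 2, 2]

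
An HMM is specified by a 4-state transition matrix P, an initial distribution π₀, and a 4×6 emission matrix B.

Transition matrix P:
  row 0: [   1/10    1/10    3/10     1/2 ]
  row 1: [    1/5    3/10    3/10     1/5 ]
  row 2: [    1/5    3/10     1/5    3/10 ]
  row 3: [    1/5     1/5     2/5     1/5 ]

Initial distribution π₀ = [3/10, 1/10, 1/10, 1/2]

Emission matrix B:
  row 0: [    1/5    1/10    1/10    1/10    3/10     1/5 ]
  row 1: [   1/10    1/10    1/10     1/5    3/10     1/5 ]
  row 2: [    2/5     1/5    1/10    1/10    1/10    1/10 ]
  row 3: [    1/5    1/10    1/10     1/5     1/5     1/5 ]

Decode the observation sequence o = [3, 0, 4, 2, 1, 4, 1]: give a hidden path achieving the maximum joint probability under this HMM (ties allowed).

path = [3, 2, 0, 3, 2, 1, 2]

t=0: δ = [3.000e-02, 2.000e-02, 1.000e-02, 1.000e-01]  (obs o_0=3)
t=1: δ = [4.000e-03, 2.000e-03, 1.600e-02, 4.000e-03]  ψ = [3, 3, 3, 3]  (obs o_1=0)
t=2: δ = [9.600e-04, 1.440e-03, 3.200e-04, 9.600e-04]  ψ = [2, 2, 2, 2]  (obs o_2=4)
t=3: δ = [2.880e-05, 4.320e-05, 4.320e-05, 4.800e-05]  ψ = [1, 1, 1, 0]  (obs o_3=2)
t=4: δ = [9.600e-07, 1.296e-06, 3.840e-06, 1.440e-06]  ψ = [3, 1, 3, 0]  (obs o_4=1)
t=5: δ = [2.304e-07, 3.456e-07, 7.680e-08, 2.304e-07]  ψ = [2, 2, 2, 2]  (obs o_5=4)
t=6: δ = [6.912e-09, 1.037e-08, 2.074e-08, 1.152e-08]  ψ = [1, 1, 1, 0]  (obs o_6=1)
backtrack: best end state = 2; path = [3, 2, 0, 3, 2, 1, 2]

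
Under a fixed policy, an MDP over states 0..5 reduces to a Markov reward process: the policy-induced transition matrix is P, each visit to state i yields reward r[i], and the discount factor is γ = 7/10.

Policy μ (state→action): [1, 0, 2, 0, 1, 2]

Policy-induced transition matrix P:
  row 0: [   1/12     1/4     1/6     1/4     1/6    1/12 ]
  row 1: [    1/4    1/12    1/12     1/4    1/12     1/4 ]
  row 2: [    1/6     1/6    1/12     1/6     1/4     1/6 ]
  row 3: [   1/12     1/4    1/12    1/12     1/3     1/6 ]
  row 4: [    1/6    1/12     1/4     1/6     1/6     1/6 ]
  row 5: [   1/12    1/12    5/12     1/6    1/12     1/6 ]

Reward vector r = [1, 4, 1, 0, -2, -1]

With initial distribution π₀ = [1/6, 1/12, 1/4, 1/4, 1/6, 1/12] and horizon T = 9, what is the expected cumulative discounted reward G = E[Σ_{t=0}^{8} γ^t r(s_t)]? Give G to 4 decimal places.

G = 1.1841

t=0: π = [0.1667, 0.0833, 0.2500, 0.2500, 0.1667, 0.0833], E[r] = 0.3333, γ^t·E[r] = 0.333333, running G = 0.333333
t=1: π = [0.1319, 0.1736, 0.1528, 0.1667, 0.2153, 0.1597], E[r] = 0.3889, γ^t·E[r] = 0.272222, running G = 0.605556
t=2: π = [0.1429, 0.1458, 0.1834, 0.1782, 0.1794, 0.1701], E[r] = 0.3808, γ^t·E[r] = 0.186586, running G = 0.792141
t=3: π = [0.1379, 0.1522, 0.1819, 0.1759, 0.1853, 0.1669], E[r] = 0.3908, γ^t·E[r] = 0.134034, running G = 0.926175
t=4: π = [0.1393, 0.1508, 0.1813, 0.1762, 0.1845, 0.1679], E[r] = 0.3868, γ^t·E[r] = 0.092873, running G = 1.019049
t=5: π = [0.1390, 0.1510, 0.1817, 0.1762, 0.1846, 0.1676], E[r] = 0.3879, γ^t·E[r] = 0.065194, running G = 1.084243
t=6: π = [0.1390, 0.1510, 0.1816, 0.1762, 0.1846, 0.1677], E[r] = 0.3876, γ^t·E[r] = 0.045606, running G = 1.129848
t=7: π = [0.1390, 0.1510, 0.1816, 0.1762, 0.1846, 0.1677], E[r] = 0.3877, γ^t·E[r] = 0.031928, running G = 1.161777
t=8: π = [0.1390, 0.1510, 0.1816, 0.1762, 0.1846, 0.1677], E[r] = 0.3877, γ^t·E[r] = 0.022349, running G = 1.184126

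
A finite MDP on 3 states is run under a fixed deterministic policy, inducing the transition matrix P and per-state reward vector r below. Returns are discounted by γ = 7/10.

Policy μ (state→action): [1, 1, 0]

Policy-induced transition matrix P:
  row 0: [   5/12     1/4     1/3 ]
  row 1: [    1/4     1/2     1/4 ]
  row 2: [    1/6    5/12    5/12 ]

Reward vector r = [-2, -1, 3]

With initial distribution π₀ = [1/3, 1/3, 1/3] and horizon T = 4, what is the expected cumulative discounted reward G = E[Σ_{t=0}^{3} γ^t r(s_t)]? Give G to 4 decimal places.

t=0: π = [0.3333, 0.3333, 0.3333], E[r] = 0.0000, γ^t·E[r] = 0.000000, running G = 0.000000
t=1: π = [0.2778, 0.3889, 0.3333], E[r] = 0.0556, γ^t·E[r] = 0.038889, running G = 0.038889
t=2: π = [0.2685, 0.4028, 0.3287], E[r] = 0.0463, γ^t·E[r] = 0.022685, running G = 0.061574
t=3: π = [0.2674, 0.4055, 0.3272], E[r] = 0.0413, γ^t·E[r] = 0.014159, running G = 0.075733

G = 0.0757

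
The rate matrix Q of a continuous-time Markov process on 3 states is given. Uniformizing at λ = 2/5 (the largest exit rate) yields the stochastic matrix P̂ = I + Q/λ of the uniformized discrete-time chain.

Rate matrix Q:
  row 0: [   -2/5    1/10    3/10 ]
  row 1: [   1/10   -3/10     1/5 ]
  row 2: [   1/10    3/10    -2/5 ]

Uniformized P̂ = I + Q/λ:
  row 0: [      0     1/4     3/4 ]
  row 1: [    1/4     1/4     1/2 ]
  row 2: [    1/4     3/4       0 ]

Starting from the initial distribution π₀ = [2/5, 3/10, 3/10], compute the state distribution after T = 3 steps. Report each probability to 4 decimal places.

t=0: π = [0.4000, 0.3000, 0.3000]
t=1: π = [0.1500, 0.4000, 0.4500]
t=2: π = [0.2125, 0.4750, 0.3125]
t=3: π = [0.1969, 0.4063, 0.3969]

π = [0.1969, 0.4063, 0.3969]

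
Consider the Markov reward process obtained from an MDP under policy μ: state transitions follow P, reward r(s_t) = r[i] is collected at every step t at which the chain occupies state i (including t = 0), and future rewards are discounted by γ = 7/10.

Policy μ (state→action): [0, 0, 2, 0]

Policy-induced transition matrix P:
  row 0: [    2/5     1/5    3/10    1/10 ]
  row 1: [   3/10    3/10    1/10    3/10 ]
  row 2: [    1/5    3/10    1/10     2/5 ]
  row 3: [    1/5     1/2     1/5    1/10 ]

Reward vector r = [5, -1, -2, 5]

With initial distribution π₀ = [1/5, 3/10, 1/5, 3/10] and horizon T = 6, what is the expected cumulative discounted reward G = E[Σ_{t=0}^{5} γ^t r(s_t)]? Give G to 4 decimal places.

t=0: π = [0.2000, 0.3000, 0.2000, 0.3000], E[r] = 1.8000, γ^t·E[r] = 1.800000, running G = 1.800000
t=1: π = [0.2700, 0.3400, 0.1700, 0.2200], E[r] = 1.7700, γ^t·E[r] = 1.239000, running G = 3.039000
t=2: π = [0.2880, 0.3170, 0.1760, 0.2190], E[r] = 1.8660, γ^t·E[r] = 0.914340, running G = 3.953340
t=3: π = [0.2893, 0.3150, 0.1795, 0.2162], E[r] = 1.8535, γ^t·E[r] = 0.635751, running G = 4.589091
t=4: π = [0.2894, 0.3143, 0.1795, 0.2169], E[r] = 1.8578, γ^t·E[r] = 0.446053, running G = 5.035143
t=5: π = [0.2893, 0.3144, 0.1796, 0.2167], E[r] = 1.8565, γ^t·E[r] = 0.312021, running G = 5.347165

G = 5.3472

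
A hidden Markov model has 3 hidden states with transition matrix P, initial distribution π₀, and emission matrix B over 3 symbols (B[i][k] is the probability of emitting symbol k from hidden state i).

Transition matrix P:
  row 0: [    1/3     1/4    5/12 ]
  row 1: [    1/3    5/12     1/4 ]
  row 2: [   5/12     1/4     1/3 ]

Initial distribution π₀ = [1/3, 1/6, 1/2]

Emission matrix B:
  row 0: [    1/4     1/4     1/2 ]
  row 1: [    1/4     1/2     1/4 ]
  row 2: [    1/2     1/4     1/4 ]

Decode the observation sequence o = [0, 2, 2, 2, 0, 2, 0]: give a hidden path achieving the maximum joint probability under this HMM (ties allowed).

path = [2, 0, 0, 0, 2, 0, 2]

t=0: δ = [8.333e-02, 4.167e-02, 2.500e-01]  (obs o_0=0)
t=1: δ = [5.208e-02, 1.562e-02, 2.083e-02]  ψ = [2, 2, 2]  (obs o_1=2)
t=2: δ = [8.681e-03, 3.255e-03, 5.425e-03]  ψ = [0, 0, 0]  (obs o_2=2)
t=3: δ = [1.447e-03, 5.425e-04, 9.042e-04]  ψ = [0, 0, 0]  (obs o_3=2)
t=4: δ = [1.206e-04, 9.042e-05, 3.014e-04]  ψ = [0, 0, 0]  (obs o_4=0)
t=5: δ = [6.279e-05, 1.884e-05, 2.512e-05]  ψ = [2, 2, 2]  (obs o_5=2)
t=6: δ = [5.233e-06, 3.925e-06, 1.308e-05]  ψ = [0, 0, 0]  (obs o_6=0)
backtrack: best end state = 2; path = [2, 0, 0, 0, 2, 0, 2]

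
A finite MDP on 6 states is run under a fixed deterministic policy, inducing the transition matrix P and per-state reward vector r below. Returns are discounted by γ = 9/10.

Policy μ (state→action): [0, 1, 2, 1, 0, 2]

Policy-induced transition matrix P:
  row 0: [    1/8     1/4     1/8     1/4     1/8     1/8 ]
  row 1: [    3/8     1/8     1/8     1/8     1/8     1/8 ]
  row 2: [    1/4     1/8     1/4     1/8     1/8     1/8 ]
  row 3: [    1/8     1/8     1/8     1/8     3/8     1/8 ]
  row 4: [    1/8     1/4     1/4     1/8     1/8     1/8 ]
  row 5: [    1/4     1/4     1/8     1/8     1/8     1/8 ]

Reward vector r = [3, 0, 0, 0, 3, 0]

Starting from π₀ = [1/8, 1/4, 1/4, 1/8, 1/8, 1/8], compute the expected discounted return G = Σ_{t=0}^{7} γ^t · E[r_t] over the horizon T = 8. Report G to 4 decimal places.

G = 6.0165

t=0: π = [0.1250, 0.2500, 0.2500, 0.1250, 0.1250, 0.1250], E[r] = 0.7500, γ^t·E[r] = 0.750000, running G = 0.750000
t=1: π = [0.2344, 0.1719, 0.1719, 0.1406, 0.1563, 0.1250], E[r] = 1.1719, γ^t·E[r] = 1.054688, running G = 1.804688
t=2: π = [0.2051, 0.1895, 0.1660, 0.1543, 0.1602, 0.1250], E[r] = 1.0957, γ^t·E[r] = 0.887520, running G = 2.692207
t=3: π = [0.2087, 0.1863, 0.1658, 0.1506, 0.1636, 0.1250], E[r] = 1.1169, γ^t·E[r] = 0.814252, running G = 3.506459
t=4: π = [0.2079, 0.1872, 0.1662, 0.1511, 0.1627, 0.1250], E[r] = 1.1117, γ^t·E[r] = 0.729403, running G = 4.235861
t=5: π = [0.2082, 0.1869, 0.1661, 0.1510, 0.1628, 0.1250], E[r] = 1.1129, γ^t·E[r] = 0.657145, running G = 4.893006
t=6: π = [0.2081, 0.1870, 0.1661, 0.1510, 0.1627, 0.1250], E[r] = 1.1126, γ^t·E[r] = 0.591290, running G = 5.484296
t=7: π = [0.2081, 0.1870, 0.1661, 0.1510, 0.1628, 0.1250], E[r] = 1.1127, γ^t·E[r] = 0.532191, running G = 6.016487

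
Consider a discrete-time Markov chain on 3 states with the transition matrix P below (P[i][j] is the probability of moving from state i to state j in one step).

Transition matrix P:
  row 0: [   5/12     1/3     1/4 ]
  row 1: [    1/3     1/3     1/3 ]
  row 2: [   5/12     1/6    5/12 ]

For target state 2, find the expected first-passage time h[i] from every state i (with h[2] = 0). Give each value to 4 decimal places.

First-step conditioning: h[2] = 0; for i ≠ 2, h[i] = 1 + Σ_k P[i][k]·h[k].
  h[0] = 1 + 5/12·h[0] + 1/3·h[1]
  h[1] = 1 + 1/3·h[0] + 1/3·h[1]
Solving the 2×2 linear system over states ≠ 2 gives exactly h = [18/5, 33/10, 0] (h[2] = 0 is the target).

h = [3.6000, 3.3000, 0.0000]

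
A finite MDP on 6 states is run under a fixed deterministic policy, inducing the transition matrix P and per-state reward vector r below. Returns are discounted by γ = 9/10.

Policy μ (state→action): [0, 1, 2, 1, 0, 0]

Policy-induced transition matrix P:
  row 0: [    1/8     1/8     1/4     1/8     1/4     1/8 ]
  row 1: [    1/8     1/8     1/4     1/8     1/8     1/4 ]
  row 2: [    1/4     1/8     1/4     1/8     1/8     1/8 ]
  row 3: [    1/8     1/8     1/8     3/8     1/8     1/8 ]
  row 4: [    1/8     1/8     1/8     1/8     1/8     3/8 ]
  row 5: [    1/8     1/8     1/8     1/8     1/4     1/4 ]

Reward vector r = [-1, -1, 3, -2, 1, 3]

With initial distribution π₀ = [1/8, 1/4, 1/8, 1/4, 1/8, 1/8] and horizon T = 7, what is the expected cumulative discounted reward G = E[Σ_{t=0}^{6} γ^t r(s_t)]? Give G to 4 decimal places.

G = 3.0359

t=0: π = [0.1250, 0.2500, 0.1250, 0.2500, 0.1250, 0.1250], E[r] = 0.0000, γ^t·E[r] = 0.000000, running G = 0.000000
t=1: π = [0.1406, 0.1250, 0.1875, 0.1875, 0.1563, 0.2031], E[r] = 0.6875, γ^t·E[r] = 0.618750, running G = 0.618750
t=2: π = [0.1484, 0.1250, 0.1816, 0.1719, 0.1680, 0.2051], E[r] = 0.7109, γ^t·E[r] = 0.575859, running G = 1.194609
t=3: π = [0.1477, 0.1250, 0.1819, 0.1680, 0.1692, 0.2083], E[r] = 0.7310, γ^t·E[r] = 0.532868, running G = 1.727477
t=4: π = [0.1477, 0.1250, 0.1818, 0.1670, 0.1695, 0.2090], E[r] = 0.7351, γ^t·E[r] = 0.482304, running G = 2.209781
t=5: π = [0.1477, 0.1250, 0.1818, 0.1667, 0.1696, 0.2091], E[r] = 0.7362, γ^t·E[r] = 0.434704, running G = 2.644485
t=6: π = [0.1477, 0.1250, 0.1818, 0.1667, 0.1696, 0.2092], E[r] = 0.7364, γ^t·E[r] = 0.391376, running G = 3.035862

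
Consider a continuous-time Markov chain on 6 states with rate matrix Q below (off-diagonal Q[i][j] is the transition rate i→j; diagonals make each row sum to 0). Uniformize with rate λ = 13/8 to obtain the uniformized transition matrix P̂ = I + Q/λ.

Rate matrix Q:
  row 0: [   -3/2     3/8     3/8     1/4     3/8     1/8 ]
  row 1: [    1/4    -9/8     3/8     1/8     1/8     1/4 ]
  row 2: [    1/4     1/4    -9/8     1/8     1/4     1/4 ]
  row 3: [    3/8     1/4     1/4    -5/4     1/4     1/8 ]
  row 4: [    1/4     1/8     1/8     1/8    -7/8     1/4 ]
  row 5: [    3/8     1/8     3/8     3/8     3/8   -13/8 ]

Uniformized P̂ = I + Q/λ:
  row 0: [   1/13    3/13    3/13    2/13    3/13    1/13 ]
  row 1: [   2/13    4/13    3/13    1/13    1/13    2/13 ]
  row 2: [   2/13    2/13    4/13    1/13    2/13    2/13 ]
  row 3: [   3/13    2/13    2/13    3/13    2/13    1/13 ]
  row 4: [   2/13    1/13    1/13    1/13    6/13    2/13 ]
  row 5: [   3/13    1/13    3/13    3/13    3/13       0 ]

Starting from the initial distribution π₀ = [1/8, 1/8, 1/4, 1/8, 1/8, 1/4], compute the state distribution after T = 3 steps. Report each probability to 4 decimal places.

t=0: π = [0.1250, 0.1250, 0.2500, 0.1250, 0.1250, 0.2500]
t=1: π = [0.1731, 0.1538, 0.2212, 0.1442, 0.2115, 0.0962]
t=2: π = [0.1590, 0.1672, 0.2041, 0.1272, 0.2278, 0.1146]
t=3: π = [0.1602, 0.1655, 0.2016, 0.1264, 0.2321, 0.1142]

π = [0.1602, 0.1655, 0.2016, 0.1264, 0.2321, 0.1142]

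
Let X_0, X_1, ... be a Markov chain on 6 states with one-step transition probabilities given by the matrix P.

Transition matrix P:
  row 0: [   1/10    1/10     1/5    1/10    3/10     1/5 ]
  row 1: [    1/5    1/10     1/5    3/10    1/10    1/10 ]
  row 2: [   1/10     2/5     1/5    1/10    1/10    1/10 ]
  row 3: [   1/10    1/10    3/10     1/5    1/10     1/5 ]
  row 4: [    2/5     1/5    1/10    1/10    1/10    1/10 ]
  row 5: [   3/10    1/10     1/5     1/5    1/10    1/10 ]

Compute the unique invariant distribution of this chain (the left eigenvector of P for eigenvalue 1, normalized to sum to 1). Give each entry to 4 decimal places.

π = [0.1856, 0.1745, 0.2028, 0.1649, 0.1371, 0.1351]

Balance equations π_j = Σ_i π_i·P[i][j]:
  π_0 = 1/10·π_0 + 1/5·π_1 + 1/10·π_2 + 1/10·π_3 + 2/5·π_4 + 3/10·π_5
  π_1 = 1/10·π_0 + 1/10·π_1 + 2/5·π_2 + 1/10·π_3 + 1/5·π_4 + 1/10·π_5
  π_2 = 1/5·π_0 + 1/5·π_1 + 1/5·π_2 + 3/10·π_3 + 1/10·π_4 + 1/5·π_5
  π_3 = 1/10·π_0 + 3/10·π_1 + 1/10·π_2 + 1/5·π_3 + 1/10·π_4 + 1/5·π_5
  π_4 = 3/10·π_0 + 1/10·π_1 + 1/10·π_2 + 1/10·π_3 + 1/10·π_4 + 1/10·π_5
  normalize: π_0 + π_1 + π_2 + π_3 + π_4 + π_5 = 1
Solving the linear system gives exactly π = [21523/115964, 20241/115964, 23515/115964, 19123/115964, 15901/115964, 15661/115964].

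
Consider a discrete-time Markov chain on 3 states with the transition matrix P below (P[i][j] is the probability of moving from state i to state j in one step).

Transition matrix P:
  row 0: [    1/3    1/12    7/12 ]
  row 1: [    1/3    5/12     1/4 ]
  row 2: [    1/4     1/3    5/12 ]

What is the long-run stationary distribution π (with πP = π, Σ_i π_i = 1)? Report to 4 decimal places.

Balance equations π_j = Σ_i π_i·P[i][j]:
  π_0 = 1/3·π_0 + 1/3·π_1 + 1/4·π_2
  π_1 = 1/12·π_0 + 5/12·π_1 + 1/3·π_2
  normalize: π_0 + π_1 + π_2 = 1
Solving the linear system gives exactly π = [37/124, 35/124, 13/31].

π = [0.2984, 0.2823, 0.4194]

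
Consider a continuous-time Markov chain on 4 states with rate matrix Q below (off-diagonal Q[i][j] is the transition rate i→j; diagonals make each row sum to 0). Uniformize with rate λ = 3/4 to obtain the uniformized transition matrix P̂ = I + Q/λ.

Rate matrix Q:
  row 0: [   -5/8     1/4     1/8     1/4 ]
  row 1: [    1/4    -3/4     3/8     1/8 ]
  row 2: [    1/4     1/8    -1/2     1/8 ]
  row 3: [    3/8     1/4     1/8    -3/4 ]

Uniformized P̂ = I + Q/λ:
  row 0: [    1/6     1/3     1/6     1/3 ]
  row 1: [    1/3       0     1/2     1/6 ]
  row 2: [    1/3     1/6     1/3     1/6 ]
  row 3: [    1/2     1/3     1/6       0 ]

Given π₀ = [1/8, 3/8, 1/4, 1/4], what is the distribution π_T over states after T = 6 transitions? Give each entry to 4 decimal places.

π = [0.3123, 0.2143, 0.2857, 0.1877]

t=0: π = [0.1250, 0.3750, 0.2500, 0.2500]
t=1: π = [0.3542, 0.1667, 0.3333, 0.1458]
t=2: π = [0.2986, 0.2222, 0.2778, 0.2014]
t=3: π = [0.3171, 0.2130, 0.2870, 0.1829]
t=4: π = [0.3110, 0.2145, 0.2855, 0.1890]
t=5: π = [0.3130, 0.2142, 0.2858, 0.1870]
t=6: π = [0.3123, 0.2143, 0.2857, 0.1877]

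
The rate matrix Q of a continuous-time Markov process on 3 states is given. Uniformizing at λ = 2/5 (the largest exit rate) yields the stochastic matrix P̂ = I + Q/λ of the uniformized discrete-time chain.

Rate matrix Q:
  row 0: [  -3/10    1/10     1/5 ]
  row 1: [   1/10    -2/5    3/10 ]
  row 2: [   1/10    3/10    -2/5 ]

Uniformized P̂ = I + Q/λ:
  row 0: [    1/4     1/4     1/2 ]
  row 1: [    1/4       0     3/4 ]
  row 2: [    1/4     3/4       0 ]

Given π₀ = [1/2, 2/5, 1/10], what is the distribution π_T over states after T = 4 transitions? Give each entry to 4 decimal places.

π = [0.2500, 0.4234, 0.3266]

t=0: π = [0.5000, 0.4000, 0.1000]
t=1: π = [0.2500, 0.2000, 0.5500]
t=2: π = [0.2500, 0.4750, 0.2750]
t=3: π = [0.2500, 0.2688, 0.4813]
t=4: π = [0.2500, 0.4234, 0.3266]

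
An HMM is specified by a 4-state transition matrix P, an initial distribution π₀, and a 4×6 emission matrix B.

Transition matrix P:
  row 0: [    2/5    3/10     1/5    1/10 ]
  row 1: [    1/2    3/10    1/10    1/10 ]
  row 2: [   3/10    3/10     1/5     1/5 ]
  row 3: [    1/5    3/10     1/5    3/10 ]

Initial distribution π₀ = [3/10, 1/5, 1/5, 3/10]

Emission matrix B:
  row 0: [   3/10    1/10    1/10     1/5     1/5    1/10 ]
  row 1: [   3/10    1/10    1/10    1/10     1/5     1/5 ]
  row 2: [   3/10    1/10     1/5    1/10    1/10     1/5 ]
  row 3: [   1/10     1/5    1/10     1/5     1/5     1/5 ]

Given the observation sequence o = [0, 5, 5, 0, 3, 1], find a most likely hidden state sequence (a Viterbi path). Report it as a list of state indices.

path = [0, 1, 1, 0, 0, 0]

t=0: δ = [9.000e-02, 6.000e-02, 6.000e-02, 3.000e-02]  (obs o_0=0)
t=1: δ = [3.600e-03, 5.400e-03, 3.600e-03, 2.400e-03]  ψ = [0, 0, 0, 2]  (obs o_1=5)
t=2: δ = [2.700e-04, 3.240e-04, 1.440e-04, 1.440e-04]  ψ = [1, 1, 0, 2]  (obs o_2=5)
t=3: δ = [4.860e-05, 2.916e-05, 1.620e-05, 4.320e-06]  ψ = [1, 1, 0, 3]  (obs o_3=0)
t=4: δ = [3.888e-06, 1.458e-06, 9.720e-07, 9.720e-07]  ψ = [0, 0, 0, 0]  (obs o_4=3)
t=5: δ = [1.555e-07, 1.166e-07, 7.776e-08, 7.776e-08]  ψ = [0, 0, 0, 0]  (obs o_5=1)
backtrack: best end state = 0; path = [0, 1, 1, 0, 0, 0]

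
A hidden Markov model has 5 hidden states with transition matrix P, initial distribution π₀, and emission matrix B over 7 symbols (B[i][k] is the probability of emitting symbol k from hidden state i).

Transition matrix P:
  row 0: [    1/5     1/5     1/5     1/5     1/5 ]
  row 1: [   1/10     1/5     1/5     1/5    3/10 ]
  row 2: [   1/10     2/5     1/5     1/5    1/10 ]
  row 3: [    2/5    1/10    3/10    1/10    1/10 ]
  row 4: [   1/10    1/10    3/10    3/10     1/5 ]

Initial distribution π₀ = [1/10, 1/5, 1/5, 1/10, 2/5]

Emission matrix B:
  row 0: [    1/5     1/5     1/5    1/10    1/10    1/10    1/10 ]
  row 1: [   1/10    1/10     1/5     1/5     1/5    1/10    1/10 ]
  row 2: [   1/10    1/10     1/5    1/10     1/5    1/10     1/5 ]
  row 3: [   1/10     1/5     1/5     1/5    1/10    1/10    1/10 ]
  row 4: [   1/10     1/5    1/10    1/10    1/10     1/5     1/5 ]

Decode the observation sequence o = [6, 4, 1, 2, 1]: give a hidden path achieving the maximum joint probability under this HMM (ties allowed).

t=0: δ = [1.000e-02, 2.000e-02, 4.000e-02, 1.000e-02, 8.000e-02]  (obs o_0=6)
t=1: δ = [8.000e-04, 3.200e-03, 4.800e-03, 2.400e-03, 1.600e-03]  ψ = [4, 2, 4, 4, 4]  (obs o_1=4)
t=2: δ = [1.920e-04, 1.920e-04, 9.600e-05, 1.920e-04, 1.920e-04]  ψ = [3, 2, 2, 2, 1]  (obs o_2=1)
t=3: δ = [1.536e-05, 7.680e-06, 1.152e-05, 1.152e-05, 5.760e-06]  ψ = [3, 0, 3, 4, 1]  (obs o_3=2)
t=4: δ = [9.216e-07, 4.608e-07, 3.456e-07, 6.144e-07, 6.144e-07]  ψ = [3, 2, 3, 0, 0]  (obs o_4=1)
backtrack: best end state = 0; path = [2, 1, 4, 3, 0]

path = [2, 1, 4, 3, 0]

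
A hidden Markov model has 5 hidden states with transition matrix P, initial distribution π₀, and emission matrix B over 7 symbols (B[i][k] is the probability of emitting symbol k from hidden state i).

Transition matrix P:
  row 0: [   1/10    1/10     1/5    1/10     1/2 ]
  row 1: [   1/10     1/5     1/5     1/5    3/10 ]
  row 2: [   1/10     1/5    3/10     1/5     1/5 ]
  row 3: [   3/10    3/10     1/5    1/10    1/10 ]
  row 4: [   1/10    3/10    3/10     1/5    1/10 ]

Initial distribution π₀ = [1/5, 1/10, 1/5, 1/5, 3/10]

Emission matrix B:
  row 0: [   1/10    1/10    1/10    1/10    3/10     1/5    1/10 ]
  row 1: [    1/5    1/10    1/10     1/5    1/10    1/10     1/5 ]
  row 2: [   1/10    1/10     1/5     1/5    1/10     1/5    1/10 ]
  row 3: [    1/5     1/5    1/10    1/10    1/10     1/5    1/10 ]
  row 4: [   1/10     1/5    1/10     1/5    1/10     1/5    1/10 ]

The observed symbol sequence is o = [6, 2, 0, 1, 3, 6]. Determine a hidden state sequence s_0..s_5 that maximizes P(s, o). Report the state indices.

path = [4, 2, 3, 0, 4, 1]

t=0: δ = [2.000e-02, 2.000e-02, 2.000e-02, 2.000e-02, 3.000e-02]  (obs o_0=6)
t=1: δ = [6.000e-04, 9.000e-04, 1.800e-03, 6.000e-04, 1.000e-03]  ψ = [3, 4, 4, 4, 0]  (obs o_1=2)
t=2: δ = [1.800e-05, 7.200e-05, 5.400e-05, 7.200e-05, 3.600e-05]  ψ = [2, 2, 2, 2, 2]  (obs o_2=0)
t=3: δ = [2.160e-06, 2.160e-06, 1.620e-06, 2.880e-06, 4.320e-06]  ψ = [3, 3, 2, 1, 1]  (obs o_3=1)
t=4: δ = [8.640e-08, 2.592e-07, 2.592e-07, 8.640e-08, 2.160e-07]  ψ = [3, 4, 4, 4, 0]  (obs o_4=3)
t=5: δ = [2.592e-09, 1.296e-08, 7.776e-09, 5.184e-09, 7.776e-09]  ψ = [1, 4, 2, 1, 1]  (obs o_5=6)
backtrack: best end state = 1; path = [4, 2, 3, 0, 4, 1]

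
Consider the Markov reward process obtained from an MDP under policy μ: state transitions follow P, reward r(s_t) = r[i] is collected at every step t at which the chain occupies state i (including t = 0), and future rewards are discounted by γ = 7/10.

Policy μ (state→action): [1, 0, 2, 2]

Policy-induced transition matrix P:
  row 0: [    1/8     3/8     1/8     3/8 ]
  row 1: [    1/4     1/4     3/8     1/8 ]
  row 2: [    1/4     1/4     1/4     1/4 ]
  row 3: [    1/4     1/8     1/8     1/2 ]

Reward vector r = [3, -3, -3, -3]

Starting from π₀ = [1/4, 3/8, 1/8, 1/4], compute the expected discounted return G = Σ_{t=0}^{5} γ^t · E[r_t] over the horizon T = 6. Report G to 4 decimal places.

G = -4.7487

t=0: π = [0.2500, 0.3750, 0.1250, 0.2500], E[r] = -1.5000, γ^t·E[r] = -1.500000, running G = -1.500000
t=1: π = [0.2188, 0.2500, 0.2344, 0.2969], E[r] = -1.6875, γ^t·E[r] = -1.181250, running G = -2.681250
t=2: π = [0.2227, 0.2402, 0.2168, 0.3203], E[r] = -1.6641, γ^t·E[r] = -0.815391, running G = -3.496641
t=3: π = [0.2222, 0.2378, 0.2122, 0.3279], E[r] = -1.6670, γ^t·E[r] = -0.571778, running G = -4.068419
t=4: π = [0.2222, 0.2368, 0.2110, 0.3300], E[r] = -1.6666, γ^t·E[r] = -0.400157, running G = -4.468576
t=5: π = [0.2222, 0.2365, 0.2106, 0.3307], E[r] = -1.6667, γ^t·E[r] = -0.280118, running G = -4.748693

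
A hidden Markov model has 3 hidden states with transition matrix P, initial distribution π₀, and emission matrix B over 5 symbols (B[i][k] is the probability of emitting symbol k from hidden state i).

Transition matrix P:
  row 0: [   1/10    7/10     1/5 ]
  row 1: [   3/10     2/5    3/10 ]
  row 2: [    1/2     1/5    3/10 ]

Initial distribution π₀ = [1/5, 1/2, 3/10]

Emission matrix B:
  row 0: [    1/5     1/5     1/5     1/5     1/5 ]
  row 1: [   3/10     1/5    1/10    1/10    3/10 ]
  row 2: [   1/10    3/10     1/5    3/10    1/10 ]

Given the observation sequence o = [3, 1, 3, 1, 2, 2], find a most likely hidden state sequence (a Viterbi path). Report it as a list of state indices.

t=0: δ = [4.000e-02, 5.000e-02, 9.000e-02]  (obs o_0=3)
t=1: δ = [9.000e-03, 5.600e-03, 8.100e-03]  ψ = [2, 0, 2]  (obs o_1=1)
t=2: δ = [8.100e-04, 6.300e-04, 7.290e-04]  ψ = [2, 0, 2]  (obs o_2=3)
t=3: δ = [7.290e-05, 1.134e-04, 6.561e-05]  ψ = [2, 0, 2]  (obs o_3=1)
t=4: δ = [6.804e-06, 5.103e-06, 6.804e-06]  ψ = [1, 0, 1]  (obs o_4=2)
t=5: δ = [6.804e-07, 4.763e-07, 4.082e-07]  ψ = [2, 0, 2]  (obs o_5=2)
backtrack: best end state = 0; path = [2, 2, 0, 1, 2, 0]

path = [2, 2, 0, 1, 2, 0]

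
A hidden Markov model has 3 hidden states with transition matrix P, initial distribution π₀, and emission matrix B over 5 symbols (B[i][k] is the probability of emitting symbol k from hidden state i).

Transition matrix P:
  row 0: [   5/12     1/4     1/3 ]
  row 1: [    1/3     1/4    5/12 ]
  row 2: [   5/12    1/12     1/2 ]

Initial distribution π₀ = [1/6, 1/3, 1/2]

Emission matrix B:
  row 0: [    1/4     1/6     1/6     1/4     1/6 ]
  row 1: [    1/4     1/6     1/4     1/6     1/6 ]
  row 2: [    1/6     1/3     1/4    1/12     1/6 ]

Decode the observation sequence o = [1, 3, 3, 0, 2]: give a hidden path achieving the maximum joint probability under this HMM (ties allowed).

path = [2, 0, 0, 0, 2]

t=0: δ = [2.778e-02, 5.556e-02, 1.667e-01]  (obs o_0=1)
t=1: δ = [1.736e-02, 2.315e-03, 6.944e-03]  ψ = [2, 1, 2]  (obs o_1=3)
t=2: δ = [1.808e-03, 7.234e-04, 4.823e-04]  ψ = [0, 0, 0]  (obs o_2=3)
t=3: δ = [1.884e-04, 1.130e-04, 1.005e-04]  ψ = [0, 0, 0]  (obs o_3=0)
t=4: δ = [1.308e-05, 1.177e-05, 1.570e-05]  ψ = [0, 0, 0]  (obs o_4=2)
backtrack: best end state = 2; path = [2, 0, 0, 0, 2]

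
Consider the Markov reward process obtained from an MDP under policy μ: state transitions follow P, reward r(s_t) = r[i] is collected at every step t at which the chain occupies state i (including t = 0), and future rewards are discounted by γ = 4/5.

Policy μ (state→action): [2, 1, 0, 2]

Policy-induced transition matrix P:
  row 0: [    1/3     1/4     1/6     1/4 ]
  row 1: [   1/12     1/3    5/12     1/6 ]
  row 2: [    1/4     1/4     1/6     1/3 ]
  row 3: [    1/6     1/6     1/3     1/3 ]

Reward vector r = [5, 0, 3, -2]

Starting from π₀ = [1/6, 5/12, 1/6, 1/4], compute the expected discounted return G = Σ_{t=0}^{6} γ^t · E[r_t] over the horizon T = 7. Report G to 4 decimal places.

G = 4.6351

t=0: π = [0.1667, 0.4167, 0.1667, 0.2500], E[r] = 0.8333, γ^t·E[r] = 0.833333, running G = 0.833333
t=1: π = [0.1736, 0.2639, 0.3125, 0.2500], E[r] = 1.3056, γ^t·E[r] = 1.044444, running G = 1.877778
t=2: π = [0.1997, 0.2512, 0.2743, 0.2749], E[r] = 1.2714, γ^t·E[r] = 0.813704, running G = 2.691481
t=3: π = [0.2019, 0.2480, 0.2753, 0.2748], E[r] = 1.2855, γ^t·E[r] = 0.658173, running G = 3.349654
t=4: π = [0.2026, 0.2478, 0.2745, 0.2752], E[r] = 1.2860, γ^t·E[r] = 0.526746, running G = 3.876400
t=5: π = [0.2027, 0.2477, 0.2745, 0.2752], E[r] = 1.2864, γ^t·E[r] = 0.421521, running G = 4.297921
t=6: π = [0.2027, 0.2477, 0.2745, 0.2752], E[r] = 1.2864, γ^t·E[r] = 0.337224, running G = 4.635145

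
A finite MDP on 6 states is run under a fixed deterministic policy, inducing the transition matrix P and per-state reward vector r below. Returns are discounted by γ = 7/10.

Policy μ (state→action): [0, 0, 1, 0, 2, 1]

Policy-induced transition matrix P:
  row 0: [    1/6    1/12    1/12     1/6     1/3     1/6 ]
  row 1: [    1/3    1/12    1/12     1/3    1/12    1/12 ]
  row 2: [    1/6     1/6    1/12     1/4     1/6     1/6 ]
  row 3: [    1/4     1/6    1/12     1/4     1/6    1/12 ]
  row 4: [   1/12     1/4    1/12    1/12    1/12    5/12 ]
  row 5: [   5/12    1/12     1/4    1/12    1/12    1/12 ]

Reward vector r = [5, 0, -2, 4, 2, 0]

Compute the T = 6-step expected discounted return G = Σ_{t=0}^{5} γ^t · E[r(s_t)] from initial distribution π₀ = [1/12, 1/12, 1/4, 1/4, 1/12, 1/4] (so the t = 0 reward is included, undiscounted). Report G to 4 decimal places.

G = 5.0749

t=0: π = [0.0833, 0.0833, 0.2500, 0.2500, 0.0833, 0.2500], E[r] = 1.0833, γ^t·E[r] = 1.083333, running G = 1.083333
t=1: π = [0.2569, 0.1389, 0.1250, 0.1944, 0.1458, 0.1389], E[r] = 2.1042, γ^t·E[r] = 1.472917, running G = 2.556250
t=2: π = [0.2286, 0.1343, 0.1065, 0.1927, 0.1742, 0.1638], E[r] = 2.0492, γ^t·E[r] = 1.004103, running G = 3.560353
t=3: π = [0.2315, 0.1373, 0.1106, 0.1858, 0.1654, 0.1693], E[r] = 2.0105, γ^t·E[r] = 0.689589, running G = 4.249942
t=4: π = [0.2336, 0.1356, 0.1116, 0.1864, 0.1659, 0.1670], E[r] = 2.0221, γ^t·E[r] = 0.485497, running G = 4.735440
t=5: π = [0.2327, 0.1358, 0.1112, 0.1864, 0.1666, 0.1674], E[r] = 2.0198, γ^t·E[r] = 0.339463, running G = 5.074903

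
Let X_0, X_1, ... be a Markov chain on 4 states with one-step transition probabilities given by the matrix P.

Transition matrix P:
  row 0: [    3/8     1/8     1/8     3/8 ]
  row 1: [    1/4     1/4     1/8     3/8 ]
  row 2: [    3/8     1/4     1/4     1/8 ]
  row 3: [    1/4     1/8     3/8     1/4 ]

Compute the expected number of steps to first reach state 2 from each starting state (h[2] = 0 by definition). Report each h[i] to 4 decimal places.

First-step conditioning: h[2] = 0; for i ≠ 2, h[i] = 1 + Σ_k P[i][k]·h[k].
  h[0] = 1 + 3/8·h[0] + 1/8·h[1] + 3/8·h[3]
  h[1] = 1 + 1/4·h[0] + 1/4·h[1] + 3/8·h[3]
  h[3] = 1 + 1/4·h[0] + 1/8·h[1] + 1/4·h[3]
Solving the 3×3 linear system over states ≠ 2 gives exactly h = [24/5, 24/5, 0, 56/15] (h[2] = 0 is the target).

h = [4.8000, 4.8000, 0.0000, 3.7333]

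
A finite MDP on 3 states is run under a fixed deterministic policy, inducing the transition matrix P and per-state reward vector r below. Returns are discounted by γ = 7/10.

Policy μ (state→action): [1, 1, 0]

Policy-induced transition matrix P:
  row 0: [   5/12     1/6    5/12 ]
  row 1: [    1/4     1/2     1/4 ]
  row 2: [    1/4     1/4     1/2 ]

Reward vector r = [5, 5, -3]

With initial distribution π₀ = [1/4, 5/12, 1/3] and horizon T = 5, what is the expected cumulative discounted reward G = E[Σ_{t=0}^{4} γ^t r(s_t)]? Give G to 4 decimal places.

t=0: π = [0.2500, 0.4167, 0.3333], E[r] = 2.3333, γ^t·E[r] = 2.333333, running G = 2.333333
t=1: π = [0.2917, 0.3333, 0.3750], E[r] = 2.0000, γ^t·E[r] = 1.400000, running G = 3.733333
t=2: π = [0.2986, 0.3090, 0.3924], E[r] = 1.8611, γ^t·E[r] = 0.911944, running G = 4.645278
t=3: π = [0.2998, 0.3024, 0.3979], E[r] = 1.8171, γ^t·E[r] = 0.623275, running G = 5.268553
t=4: π = [0.3000, 0.3006, 0.3994], E[r] = 1.8046, γ^t·E[r] = 0.433282, running G = 5.701836

G = 5.7018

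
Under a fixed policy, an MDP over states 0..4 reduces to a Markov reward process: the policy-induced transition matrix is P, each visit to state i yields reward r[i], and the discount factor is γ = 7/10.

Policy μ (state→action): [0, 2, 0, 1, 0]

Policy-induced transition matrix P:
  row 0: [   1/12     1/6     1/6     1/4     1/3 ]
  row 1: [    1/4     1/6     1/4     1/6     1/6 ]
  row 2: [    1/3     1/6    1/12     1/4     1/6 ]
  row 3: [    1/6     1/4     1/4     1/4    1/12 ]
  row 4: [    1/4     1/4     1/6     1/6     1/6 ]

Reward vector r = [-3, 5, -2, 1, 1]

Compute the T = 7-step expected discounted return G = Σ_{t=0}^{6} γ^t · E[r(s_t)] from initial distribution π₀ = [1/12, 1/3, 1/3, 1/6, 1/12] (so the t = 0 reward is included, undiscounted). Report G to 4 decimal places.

G = 1.6925

t=0: π = [0.0833, 0.3333, 0.3333, 0.1667, 0.0833], E[r] = 1.0000, γ^t·E[r] = 1.000000, running G = 1.000000
t=1: π = [0.2500, 0.1875, 0.1806, 0.2153, 0.1667], E[r] = 0.2083, γ^t·E[r] = 0.145833, running G = 1.145833
t=2: π = [0.2054, 0.1985, 0.1852, 0.2205, 0.1904], E[r] = 0.4167, γ^t·E[r] = 0.204167, running G = 1.350000
t=3: π = [0.2128, 0.2009, 0.1861, 0.2176, 0.1825], E[r] = 0.3939, γ^t·E[r] = 0.135109, running G = 1.485109
t=4: π = [0.2119, 0.2000, 0.1860, 0.2180, 0.1840], E[r] = 0.3943, γ^t·E[r] = 0.094675, running G = 1.579784
t=5: π = [0.2120, 0.2002, 0.1860, 0.2180, 0.1838], E[r] = 0.3946, γ^t·E[r] = 0.066324, running G = 1.646108
t=6: π = [0.2120, 0.2002, 0.1860, 0.2180, 0.1838], E[r] = 0.3946, γ^t·E[r] = 0.046421, running G = 1.692529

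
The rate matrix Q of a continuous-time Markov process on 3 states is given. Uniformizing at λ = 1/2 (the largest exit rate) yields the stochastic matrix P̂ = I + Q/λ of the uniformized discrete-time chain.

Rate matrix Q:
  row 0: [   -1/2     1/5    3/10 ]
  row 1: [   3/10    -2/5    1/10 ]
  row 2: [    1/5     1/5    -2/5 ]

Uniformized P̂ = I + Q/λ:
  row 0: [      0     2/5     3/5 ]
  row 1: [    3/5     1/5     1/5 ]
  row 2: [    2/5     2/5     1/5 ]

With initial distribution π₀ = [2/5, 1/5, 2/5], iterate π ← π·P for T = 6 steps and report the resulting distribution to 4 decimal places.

π = [0.3341, 0.3333, 0.3325]

t=0: π = [0.4000, 0.2000, 0.4000]
t=1: π = [0.2800, 0.3600, 0.3600]
t=2: π = [0.3600, 0.3280, 0.3120]
t=3: π = [0.3216, 0.3344, 0.3440]
t=4: π = [0.3382, 0.3331, 0.3286]
t=5: π = [0.3313, 0.3334, 0.3353]
t=6: π = [0.3341, 0.3333, 0.3325]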